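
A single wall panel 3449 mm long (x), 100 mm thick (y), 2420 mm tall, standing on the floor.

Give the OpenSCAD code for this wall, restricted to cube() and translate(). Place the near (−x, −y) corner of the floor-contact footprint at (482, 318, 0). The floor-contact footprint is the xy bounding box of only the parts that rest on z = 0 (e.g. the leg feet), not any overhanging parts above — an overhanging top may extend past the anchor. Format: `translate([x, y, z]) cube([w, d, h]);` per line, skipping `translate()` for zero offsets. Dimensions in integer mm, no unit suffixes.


translate([482, 318, 0]) cube([3449, 100, 2420]);


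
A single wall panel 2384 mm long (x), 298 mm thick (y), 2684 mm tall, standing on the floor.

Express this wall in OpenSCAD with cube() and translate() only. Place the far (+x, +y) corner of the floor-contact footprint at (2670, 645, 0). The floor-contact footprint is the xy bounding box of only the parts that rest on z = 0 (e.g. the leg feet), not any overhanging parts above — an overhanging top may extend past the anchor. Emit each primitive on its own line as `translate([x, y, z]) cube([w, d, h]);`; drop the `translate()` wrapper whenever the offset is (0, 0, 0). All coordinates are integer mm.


translate([286, 347, 0]) cube([2384, 298, 2684]);


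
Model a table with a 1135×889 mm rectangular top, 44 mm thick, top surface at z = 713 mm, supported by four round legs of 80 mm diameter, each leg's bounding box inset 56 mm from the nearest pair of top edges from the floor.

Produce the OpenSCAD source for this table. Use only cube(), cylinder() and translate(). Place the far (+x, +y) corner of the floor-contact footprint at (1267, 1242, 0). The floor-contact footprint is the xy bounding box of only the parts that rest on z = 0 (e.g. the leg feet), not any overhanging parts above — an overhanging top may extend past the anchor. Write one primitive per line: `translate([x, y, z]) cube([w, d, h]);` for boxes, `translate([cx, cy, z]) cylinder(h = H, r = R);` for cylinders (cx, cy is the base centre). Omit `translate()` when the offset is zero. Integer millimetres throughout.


translate([188, 409, 669]) cube([1135, 889, 44]);
translate([284, 505, 0]) cylinder(h = 669, r = 40);
translate([1227, 505, 0]) cylinder(h = 669, r = 40);
translate([284, 1202, 0]) cylinder(h = 669, r = 40);
translate([1227, 1202, 0]) cylinder(h = 669, r = 40);


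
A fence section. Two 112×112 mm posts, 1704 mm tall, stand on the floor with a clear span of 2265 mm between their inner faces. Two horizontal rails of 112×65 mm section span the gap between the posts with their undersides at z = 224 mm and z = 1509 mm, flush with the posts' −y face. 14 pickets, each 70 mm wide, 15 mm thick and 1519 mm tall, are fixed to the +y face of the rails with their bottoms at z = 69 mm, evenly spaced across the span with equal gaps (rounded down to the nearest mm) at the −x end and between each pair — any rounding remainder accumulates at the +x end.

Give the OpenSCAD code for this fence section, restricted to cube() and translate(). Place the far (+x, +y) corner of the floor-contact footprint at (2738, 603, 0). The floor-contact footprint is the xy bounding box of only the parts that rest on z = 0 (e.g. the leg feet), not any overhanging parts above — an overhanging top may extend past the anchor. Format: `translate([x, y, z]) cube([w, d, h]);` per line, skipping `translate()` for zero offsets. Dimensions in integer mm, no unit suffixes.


translate([249, 491, 0]) cube([112, 112, 1704]);
translate([2626, 491, 0]) cube([112, 112, 1704]);
translate([361, 491, 224]) cube([2265, 112, 65]);
translate([361, 491, 1509]) cube([2265, 112, 65]);
translate([446, 603, 69]) cube([70, 15, 1519]);
translate([601, 603, 69]) cube([70, 15, 1519]);
translate([756, 603, 69]) cube([70, 15, 1519]);
translate([911, 603, 69]) cube([70, 15, 1519]);
translate([1066, 603, 69]) cube([70, 15, 1519]);
translate([1221, 603, 69]) cube([70, 15, 1519]);
translate([1376, 603, 69]) cube([70, 15, 1519]);
translate([1531, 603, 69]) cube([70, 15, 1519]);
translate([1686, 603, 69]) cube([70, 15, 1519]);
translate([1841, 603, 69]) cube([70, 15, 1519]);
translate([1996, 603, 69]) cube([70, 15, 1519]);
translate([2151, 603, 69]) cube([70, 15, 1519]);
translate([2306, 603, 69]) cube([70, 15, 1519]);
translate([2461, 603, 69]) cube([70, 15, 1519]);


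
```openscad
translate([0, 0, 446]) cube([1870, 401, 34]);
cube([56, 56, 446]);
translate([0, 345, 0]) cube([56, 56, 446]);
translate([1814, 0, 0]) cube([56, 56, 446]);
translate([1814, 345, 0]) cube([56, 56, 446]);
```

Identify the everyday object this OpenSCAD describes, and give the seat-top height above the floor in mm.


A bench. The seat-top height is 480 mm.

A long slab on four corner posts — a bench. The slab sits at z = 446 with thickness 34, so the top is 446 + 34 = 480 mm.


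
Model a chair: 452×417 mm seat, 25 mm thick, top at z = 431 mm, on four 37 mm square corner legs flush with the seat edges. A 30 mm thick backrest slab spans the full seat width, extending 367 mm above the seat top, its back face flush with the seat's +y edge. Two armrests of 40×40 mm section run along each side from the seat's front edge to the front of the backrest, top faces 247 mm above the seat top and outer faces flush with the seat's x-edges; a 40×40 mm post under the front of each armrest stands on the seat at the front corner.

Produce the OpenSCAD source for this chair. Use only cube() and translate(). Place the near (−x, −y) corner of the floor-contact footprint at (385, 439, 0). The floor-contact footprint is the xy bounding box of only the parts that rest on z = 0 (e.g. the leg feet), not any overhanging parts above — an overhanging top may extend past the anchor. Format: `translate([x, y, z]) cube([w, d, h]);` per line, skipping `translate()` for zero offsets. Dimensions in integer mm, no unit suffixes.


// leg_h = 431 - 25 = 406
// arm post h = 247 - 40 = 207
translate([385, 439, 406]) cube([452, 417, 25]);
translate([385, 439, 0]) cube([37, 37, 406]);
translate([800, 439, 0]) cube([37, 37, 406]);
translate([385, 819, 0]) cube([37, 37, 406]);
translate([800, 819, 0]) cube([37, 37, 406]);
translate([385, 826, 431]) cube([452, 30, 367]);
translate([385, 439, 638]) cube([40, 387, 40]);
translate([797, 439, 638]) cube([40, 387, 40]);
translate([385, 439, 431]) cube([40, 40, 207]);
translate([797, 439, 431]) cube([40, 40, 207]);


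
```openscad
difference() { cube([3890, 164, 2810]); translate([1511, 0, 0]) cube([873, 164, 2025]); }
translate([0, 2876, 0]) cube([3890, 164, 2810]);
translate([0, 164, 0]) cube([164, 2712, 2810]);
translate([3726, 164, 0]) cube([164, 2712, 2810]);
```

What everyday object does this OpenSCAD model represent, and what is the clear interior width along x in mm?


A single room. The interior width is 3562 mm.

Four walls enclosing a rectangle with a door in the front wall — a room. Outside width 3890 minus two 164 mm walls gives 3562 mm.


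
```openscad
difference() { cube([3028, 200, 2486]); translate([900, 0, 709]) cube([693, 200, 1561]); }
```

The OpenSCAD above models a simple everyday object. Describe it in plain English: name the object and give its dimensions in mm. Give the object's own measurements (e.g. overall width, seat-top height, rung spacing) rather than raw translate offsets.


A wall 3028 mm long (x), 200 mm thick (y), 2486 mm tall, with a rectangular window opening cut through it. The opening is 693 mm wide and 1561 mm tall; its sill is at z = 709 mm and its near (−x) edge is 900 mm from the wall's −x end. The opening passes through the full wall thickness.


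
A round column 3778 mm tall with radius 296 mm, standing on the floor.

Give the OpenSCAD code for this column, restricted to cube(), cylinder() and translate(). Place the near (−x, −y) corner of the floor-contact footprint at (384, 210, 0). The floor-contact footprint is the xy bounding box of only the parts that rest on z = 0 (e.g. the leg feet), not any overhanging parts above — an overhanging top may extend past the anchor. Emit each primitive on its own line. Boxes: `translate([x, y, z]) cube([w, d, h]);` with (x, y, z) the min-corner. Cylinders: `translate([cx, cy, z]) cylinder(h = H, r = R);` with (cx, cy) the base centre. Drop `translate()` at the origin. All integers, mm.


translate([680, 506, 0]) cylinder(h = 3778, r = 296);


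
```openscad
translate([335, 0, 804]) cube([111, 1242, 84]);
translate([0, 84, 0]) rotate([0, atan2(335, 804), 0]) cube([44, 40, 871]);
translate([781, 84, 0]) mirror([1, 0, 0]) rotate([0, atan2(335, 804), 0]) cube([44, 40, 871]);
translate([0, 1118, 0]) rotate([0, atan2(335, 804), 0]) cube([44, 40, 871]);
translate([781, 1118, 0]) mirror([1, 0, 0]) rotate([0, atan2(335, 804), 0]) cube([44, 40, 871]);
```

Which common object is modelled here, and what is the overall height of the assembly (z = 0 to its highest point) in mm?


A sawhorse. The overall height is 888 mm.

A beam across two mirrored pairs of raked legs — a sawhorse. The beam's underside is at z = 804 (matching the legs' vertical rise in atan2(335, 804)) and the beam is 84 mm tall, so its top is at 804 + 84 = 888 mm. The raked legs top out at the beam's underside, so that is the highest point.


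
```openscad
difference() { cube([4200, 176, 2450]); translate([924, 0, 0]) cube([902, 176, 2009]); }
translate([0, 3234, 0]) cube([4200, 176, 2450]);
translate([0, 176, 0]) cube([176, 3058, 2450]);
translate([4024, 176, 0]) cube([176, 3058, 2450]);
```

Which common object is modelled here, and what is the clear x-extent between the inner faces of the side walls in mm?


A single room. The interior width is 3848 mm.

Four walls enclosing a rectangle with a door in the front wall — a room. Outside width 4200 minus two 176 mm walls gives 3848 mm.


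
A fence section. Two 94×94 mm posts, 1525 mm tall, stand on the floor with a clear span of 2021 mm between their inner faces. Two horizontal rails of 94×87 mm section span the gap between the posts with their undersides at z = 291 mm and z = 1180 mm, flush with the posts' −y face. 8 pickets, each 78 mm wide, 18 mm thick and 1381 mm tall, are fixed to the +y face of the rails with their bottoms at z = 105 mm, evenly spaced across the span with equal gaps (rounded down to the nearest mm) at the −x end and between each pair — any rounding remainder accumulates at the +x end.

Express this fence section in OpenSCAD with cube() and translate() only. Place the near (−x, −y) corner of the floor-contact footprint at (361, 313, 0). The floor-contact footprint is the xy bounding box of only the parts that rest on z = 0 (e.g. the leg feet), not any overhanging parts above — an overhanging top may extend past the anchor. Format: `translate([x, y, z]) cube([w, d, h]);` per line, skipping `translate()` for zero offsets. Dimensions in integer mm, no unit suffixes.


translate([361, 313, 0]) cube([94, 94, 1525]);
translate([2476, 313, 0]) cube([94, 94, 1525]);
translate([455, 313, 291]) cube([2021, 94, 87]);
translate([455, 313, 1180]) cube([2021, 94, 87]);
translate([610, 407, 105]) cube([78, 18, 1381]);
translate([843, 407, 105]) cube([78, 18, 1381]);
translate([1076, 407, 105]) cube([78, 18, 1381]);
translate([1309, 407, 105]) cube([78, 18, 1381]);
translate([1542, 407, 105]) cube([78, 18, 1381]);
translate([1775, 407, 105]) cube([78, 18, 1381]);
translate([2008, 407, 105]) cube([78, 18, 1381]);
translate([2241, 407, 105]) cube([78, 18, 1381]);


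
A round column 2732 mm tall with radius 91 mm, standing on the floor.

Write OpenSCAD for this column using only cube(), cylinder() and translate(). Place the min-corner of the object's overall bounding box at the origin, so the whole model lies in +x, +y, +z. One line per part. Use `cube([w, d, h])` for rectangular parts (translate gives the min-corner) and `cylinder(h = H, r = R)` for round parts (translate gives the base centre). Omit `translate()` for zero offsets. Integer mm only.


translate([91, 91, 0]) cylinder(h = 2732, r = 91);


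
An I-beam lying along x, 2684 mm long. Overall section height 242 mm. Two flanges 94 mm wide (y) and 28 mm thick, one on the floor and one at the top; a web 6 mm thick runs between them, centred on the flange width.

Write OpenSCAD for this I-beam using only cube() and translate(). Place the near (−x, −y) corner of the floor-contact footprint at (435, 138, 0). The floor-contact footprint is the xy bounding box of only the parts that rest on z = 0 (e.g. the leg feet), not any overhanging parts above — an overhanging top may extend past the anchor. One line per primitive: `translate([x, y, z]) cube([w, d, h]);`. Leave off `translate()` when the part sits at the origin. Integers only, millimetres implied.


translate([435, 138, 0]) cube([2684, 94, 28]);
translate([435, 182, 28]) cube([2684, 6, 186]);
translate([435, 138, 214]) cube([2684, 94, 28]);


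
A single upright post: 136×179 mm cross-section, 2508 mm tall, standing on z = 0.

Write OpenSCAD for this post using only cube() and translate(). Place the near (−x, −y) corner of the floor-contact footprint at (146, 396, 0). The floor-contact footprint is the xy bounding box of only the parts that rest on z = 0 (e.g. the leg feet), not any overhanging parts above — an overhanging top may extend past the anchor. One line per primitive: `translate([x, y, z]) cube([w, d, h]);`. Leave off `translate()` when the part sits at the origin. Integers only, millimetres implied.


translate([146, 396, 0]) cube([136, 179, 2508]);


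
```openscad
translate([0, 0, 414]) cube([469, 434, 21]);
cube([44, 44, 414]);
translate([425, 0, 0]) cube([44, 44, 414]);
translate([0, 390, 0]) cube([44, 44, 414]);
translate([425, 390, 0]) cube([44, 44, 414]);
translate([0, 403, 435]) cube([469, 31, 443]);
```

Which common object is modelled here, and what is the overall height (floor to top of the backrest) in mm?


A chair. The overall height is 878 mm.

A slab on four corner posts with a tall panel at the back — a chair. The seat slab sits at z = 414 with thickness 21, and the 443 mm backrest starts at the seat top, so the overall height is 414 + 21 + 443 = 878 mm.


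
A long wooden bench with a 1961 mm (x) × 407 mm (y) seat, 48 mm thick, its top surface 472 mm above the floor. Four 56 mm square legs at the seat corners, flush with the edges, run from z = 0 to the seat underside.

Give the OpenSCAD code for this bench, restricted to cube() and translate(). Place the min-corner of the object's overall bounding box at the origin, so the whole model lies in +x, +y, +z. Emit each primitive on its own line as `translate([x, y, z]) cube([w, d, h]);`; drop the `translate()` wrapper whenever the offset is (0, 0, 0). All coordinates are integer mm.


translate([0, 0, 424]) cube([1961, 407, 48]);
cube([56, 56, 424]);
translate([0, 351, 0]) cube([56, 56, 424]);
translate([1905, 0, 0]) cube([56, 56, 424]);
translate([1905, 351, 0]) cube([56, 56, 424]);


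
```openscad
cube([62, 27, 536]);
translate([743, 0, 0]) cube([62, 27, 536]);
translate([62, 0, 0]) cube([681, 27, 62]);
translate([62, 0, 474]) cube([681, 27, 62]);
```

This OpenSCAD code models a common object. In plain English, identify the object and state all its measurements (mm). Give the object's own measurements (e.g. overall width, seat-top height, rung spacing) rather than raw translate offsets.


A rectangular picture frame lying in the x–z plane (depth along y). The opening is 681 mm wide (x) by 412 mm tall (z), surrounded by a border 62 mm wide on all four sides. The frame is 27 mm deep and is made of two full-height vertical stiles with two horizontal rails fitted between them.


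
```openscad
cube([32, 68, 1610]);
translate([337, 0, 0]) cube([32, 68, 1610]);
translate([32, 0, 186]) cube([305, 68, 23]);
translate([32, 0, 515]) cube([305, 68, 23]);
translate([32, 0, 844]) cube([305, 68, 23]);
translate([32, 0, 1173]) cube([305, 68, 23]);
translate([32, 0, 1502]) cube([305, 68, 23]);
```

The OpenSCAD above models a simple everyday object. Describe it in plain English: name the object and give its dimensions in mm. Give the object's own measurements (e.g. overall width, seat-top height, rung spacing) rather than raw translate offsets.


A straight ladder. Two 32×68 mm vertical rails, 1610 mm tall, stand 369 mm apart (outside-to-outside) with their front faces coplanar on the −y side. 5 rungs, each 68 mm deep and 23 mm tall, span between the inner faces of the rails, front faces flush with the rails. The lowest rung's underside is at z = 186 mm and rungs are spaced 329 mm apart (underside to underside).


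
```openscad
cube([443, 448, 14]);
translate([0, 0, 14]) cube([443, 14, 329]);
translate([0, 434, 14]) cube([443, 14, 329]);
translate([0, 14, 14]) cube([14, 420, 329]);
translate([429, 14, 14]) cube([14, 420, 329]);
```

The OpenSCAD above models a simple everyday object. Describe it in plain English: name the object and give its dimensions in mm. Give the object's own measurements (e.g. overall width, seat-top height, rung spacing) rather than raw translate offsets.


An open-topped rectangular box: outside dimensions 443×448×343 mm, with a uniform wall and base thickness of 14 mm. The base is a full 443×448 slab on the floor; four walls sit on top of the base. The front and back walls (the −y and +y sides) span the full width; the two side walls fit between them.


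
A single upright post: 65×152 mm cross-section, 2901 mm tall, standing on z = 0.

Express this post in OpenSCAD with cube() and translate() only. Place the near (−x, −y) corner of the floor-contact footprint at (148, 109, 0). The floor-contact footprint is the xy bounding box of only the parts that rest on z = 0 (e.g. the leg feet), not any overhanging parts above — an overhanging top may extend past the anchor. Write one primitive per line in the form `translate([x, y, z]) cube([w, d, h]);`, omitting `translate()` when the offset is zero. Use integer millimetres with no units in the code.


translate([148, 109, 0]) cube([65, 152, 2901]);


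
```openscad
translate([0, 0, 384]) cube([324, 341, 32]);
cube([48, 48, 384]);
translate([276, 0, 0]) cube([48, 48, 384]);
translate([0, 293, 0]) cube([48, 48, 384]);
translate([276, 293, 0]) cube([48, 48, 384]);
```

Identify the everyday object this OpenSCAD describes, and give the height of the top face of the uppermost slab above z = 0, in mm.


A stool. The seat height is 416 mm.

A 324×341×32 slab at z = 384 on four corner posts — a stool. The seat top is 384 + 32 = 416 mm.


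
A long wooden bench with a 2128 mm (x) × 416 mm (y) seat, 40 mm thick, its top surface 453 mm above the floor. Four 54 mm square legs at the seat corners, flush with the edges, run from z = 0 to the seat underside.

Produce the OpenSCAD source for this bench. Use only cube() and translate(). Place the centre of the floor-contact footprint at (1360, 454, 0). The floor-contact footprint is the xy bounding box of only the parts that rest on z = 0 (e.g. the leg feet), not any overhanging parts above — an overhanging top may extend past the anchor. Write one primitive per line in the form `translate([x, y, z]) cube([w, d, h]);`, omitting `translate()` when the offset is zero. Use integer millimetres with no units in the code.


translate([296, 246, 413]) cube([2128, 416, 40]);
translate([296, 246, 0]) cube([54, 54, 413]);
translate([296, 608, 0]) cube([54, 54, 413]);
translate([2370, 246, 0]) cube([54, 54, 413]);
translate([2370, 608, 0]) cube([54, 54, 413]);


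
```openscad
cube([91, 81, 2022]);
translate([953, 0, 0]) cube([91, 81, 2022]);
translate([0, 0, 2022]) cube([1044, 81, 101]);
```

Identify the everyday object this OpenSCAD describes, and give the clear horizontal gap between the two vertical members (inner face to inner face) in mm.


A door frame. The clear opening width is 862 mm.

Two 2022 mm tall posts with a header on top — a door frame. The left jamb is 91 mm wide at x = 0; the right jamb starts at x = 953. The clear opening is 953 − 91 = 862 mm.


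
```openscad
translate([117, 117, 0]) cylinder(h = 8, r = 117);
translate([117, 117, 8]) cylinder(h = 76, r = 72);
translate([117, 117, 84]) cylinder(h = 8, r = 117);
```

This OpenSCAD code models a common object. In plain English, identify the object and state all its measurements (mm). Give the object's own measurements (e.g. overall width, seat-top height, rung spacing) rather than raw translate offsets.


A spool: two coaxial disc flanges of radius 117 mm and thickness 8 mm, joined by a core cylinder of radius 72 mm and height 76 mm. The lower flange rests on z = 0 and the three cylinders share a vertical axis.


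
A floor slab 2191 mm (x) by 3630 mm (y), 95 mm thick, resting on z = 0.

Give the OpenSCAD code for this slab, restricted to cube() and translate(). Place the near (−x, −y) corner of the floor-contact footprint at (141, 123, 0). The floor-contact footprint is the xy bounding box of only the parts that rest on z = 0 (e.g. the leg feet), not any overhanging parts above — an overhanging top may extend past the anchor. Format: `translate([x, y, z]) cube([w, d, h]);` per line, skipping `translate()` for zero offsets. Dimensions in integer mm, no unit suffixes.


translate([141, 123, 0]) cube([2191, 3630, 95]);


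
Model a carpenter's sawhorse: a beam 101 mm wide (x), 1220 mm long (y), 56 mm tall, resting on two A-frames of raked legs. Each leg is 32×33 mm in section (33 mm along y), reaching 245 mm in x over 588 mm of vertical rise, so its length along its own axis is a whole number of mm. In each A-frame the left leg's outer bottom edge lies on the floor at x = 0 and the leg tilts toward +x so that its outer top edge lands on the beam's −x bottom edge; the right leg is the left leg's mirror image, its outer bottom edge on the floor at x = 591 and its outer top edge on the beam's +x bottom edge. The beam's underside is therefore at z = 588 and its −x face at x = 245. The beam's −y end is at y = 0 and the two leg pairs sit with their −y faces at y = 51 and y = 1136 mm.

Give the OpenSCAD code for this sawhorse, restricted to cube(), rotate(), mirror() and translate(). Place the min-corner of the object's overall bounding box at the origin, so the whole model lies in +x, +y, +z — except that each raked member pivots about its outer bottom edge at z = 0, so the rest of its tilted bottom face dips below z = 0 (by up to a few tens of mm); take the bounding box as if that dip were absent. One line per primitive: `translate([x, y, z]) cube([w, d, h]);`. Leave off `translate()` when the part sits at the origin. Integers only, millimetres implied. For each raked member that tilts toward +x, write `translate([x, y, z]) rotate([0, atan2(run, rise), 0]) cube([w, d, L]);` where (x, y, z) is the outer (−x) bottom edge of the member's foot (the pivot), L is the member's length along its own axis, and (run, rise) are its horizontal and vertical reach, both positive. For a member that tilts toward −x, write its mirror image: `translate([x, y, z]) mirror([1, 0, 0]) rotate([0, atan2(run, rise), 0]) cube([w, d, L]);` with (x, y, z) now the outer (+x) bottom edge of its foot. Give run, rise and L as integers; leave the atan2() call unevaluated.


translate([245, 0, 588]) cube([101, 1220, 56]);
translate([0, 51, 0]) rotate([0, atan2(245, 588), 0]) cube([32, 33, 637]);
translate([591, 51, 0]) mirror([1, 0, 0]) rotate([0, atan2(245, 588), 0]) cube([32, 33, 637]);
translate([0, 1136, 0]) rotate([0, atan2(245, 588), 0]) cube([32, 33, 637]);
translate([591, 1136, 0]) mirror([1, 0, 0]) rotate([0, atan2(245, 588), 0]) cube([32, 33, 637]);


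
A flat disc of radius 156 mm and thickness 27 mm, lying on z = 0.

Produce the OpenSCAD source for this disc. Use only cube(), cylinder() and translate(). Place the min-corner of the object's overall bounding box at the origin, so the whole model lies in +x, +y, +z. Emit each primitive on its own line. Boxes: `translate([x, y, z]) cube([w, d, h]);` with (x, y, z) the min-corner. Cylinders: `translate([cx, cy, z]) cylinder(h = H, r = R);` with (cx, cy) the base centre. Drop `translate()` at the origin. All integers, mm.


translate([156, 156, 0]) cylinder(h = 27, r = 156);


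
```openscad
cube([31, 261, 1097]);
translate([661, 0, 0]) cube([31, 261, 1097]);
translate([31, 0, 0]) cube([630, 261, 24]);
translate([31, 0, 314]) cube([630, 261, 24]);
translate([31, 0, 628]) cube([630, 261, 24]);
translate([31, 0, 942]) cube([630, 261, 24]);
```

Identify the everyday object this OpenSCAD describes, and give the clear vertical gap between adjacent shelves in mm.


A bookshelf. The clear shelf gap is 290 mm.

Two tall side panels with 4 horizontal boards between them — a bookshelf. The first two shelf undersides are at z = 0 and z = 314; with shelf thickness 24, the clear gap is 314 − 0 − 24 = 290 mm.


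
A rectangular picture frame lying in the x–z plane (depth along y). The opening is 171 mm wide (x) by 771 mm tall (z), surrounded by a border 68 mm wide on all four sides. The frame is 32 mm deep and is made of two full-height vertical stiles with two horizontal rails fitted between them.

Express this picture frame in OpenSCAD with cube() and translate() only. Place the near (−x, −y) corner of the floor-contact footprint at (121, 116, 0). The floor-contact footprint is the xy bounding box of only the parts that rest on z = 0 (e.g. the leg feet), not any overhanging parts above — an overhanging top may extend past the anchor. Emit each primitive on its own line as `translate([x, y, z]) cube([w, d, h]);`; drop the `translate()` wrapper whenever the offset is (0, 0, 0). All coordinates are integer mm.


translate([121, 116, 0]) cube([68, 32, 907]);
translate([360, 116, 0]) cube([68, 32, 907]);
translate([189, 116, 0]) cube([171, 32, 68]);
translate([189, 116, 839]) cube([171, 32, 68]);


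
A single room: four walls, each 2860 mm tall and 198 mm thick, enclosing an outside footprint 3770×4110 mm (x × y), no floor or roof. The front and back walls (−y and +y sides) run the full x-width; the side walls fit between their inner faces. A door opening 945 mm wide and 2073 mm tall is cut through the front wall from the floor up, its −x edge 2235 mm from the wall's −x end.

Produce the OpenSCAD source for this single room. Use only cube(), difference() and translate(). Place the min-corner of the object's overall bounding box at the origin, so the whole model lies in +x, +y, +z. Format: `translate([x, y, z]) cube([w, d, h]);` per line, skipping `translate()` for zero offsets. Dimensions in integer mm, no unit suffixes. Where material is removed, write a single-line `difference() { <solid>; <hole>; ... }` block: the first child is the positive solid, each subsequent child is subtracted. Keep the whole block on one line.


difference() { cube([3770, 198, 2860]); translate([2235, 0, 0]) cube([945, 198, 2073]); }
translate([0, 3912, 0]) cube([3770, 198, 2860]);
translate([0, 198, 0]) cube([198, 3714, 2860]);
translate([3572, 198, 0]) cube([198, 3714, 2860]);


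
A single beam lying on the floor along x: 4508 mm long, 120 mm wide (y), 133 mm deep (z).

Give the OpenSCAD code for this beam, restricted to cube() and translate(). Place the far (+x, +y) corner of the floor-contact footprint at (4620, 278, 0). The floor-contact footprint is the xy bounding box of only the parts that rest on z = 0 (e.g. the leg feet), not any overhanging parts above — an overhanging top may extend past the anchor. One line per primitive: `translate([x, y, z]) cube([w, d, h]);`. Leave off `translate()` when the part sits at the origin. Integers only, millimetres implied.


translate([112, 158, 0]) cube([4508, 120, 133]);


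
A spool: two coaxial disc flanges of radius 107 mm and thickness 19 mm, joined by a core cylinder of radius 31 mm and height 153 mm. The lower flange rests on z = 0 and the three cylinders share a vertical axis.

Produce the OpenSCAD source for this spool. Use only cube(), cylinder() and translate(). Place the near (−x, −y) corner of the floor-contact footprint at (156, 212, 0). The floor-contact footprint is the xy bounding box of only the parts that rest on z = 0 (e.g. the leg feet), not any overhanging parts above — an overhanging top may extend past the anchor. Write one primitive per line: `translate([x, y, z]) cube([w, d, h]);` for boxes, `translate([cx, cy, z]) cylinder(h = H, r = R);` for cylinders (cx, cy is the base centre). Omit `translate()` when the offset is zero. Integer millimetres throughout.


translate([263, 319, 0]) cylinder(h = 19, r = 107);
translate([263, 319, 19]) cylinder(h = 153, r = 31);
translate([263, 319, 172]) cylinder(h = 19, r = 107);


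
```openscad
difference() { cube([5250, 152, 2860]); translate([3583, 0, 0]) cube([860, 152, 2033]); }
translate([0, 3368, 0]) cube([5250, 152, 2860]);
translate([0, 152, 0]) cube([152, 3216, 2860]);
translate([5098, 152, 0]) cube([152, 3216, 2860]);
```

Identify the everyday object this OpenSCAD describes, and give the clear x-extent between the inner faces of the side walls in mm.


A single room. The interior width is 4946 mm.

Four walls enclosing a rectangle with a door in the front wall — a room. Outside width 5250 minus two 152 mm walls gives 4946 mm.


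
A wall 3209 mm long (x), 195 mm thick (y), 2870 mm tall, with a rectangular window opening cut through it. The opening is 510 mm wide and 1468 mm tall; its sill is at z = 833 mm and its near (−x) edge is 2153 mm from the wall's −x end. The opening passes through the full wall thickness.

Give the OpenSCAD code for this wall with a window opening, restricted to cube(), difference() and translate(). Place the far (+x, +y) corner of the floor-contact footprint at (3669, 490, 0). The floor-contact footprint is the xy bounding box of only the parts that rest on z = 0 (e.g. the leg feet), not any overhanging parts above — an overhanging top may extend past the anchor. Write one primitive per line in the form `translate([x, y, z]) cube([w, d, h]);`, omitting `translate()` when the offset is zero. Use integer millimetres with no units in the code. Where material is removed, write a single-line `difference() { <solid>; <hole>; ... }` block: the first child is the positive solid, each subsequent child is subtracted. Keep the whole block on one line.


difference() { translate([460, 295, 0]) cube([3209, 195, 2870]); translate([2613, 295, 833]) cube([510, 195, 1468]); }


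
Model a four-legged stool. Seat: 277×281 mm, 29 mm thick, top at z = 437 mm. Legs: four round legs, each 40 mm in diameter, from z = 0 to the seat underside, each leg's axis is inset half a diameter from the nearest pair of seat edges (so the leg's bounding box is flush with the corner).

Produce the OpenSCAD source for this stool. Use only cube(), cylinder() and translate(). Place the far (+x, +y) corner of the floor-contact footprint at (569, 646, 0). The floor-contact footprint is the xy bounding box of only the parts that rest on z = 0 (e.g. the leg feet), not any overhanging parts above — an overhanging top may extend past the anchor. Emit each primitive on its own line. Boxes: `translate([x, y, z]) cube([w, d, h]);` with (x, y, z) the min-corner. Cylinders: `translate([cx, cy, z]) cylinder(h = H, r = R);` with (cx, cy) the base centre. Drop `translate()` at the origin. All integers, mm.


// leg_h = 437 - 29 = 408
translate([292, 365, 408]) cube([277, 281, 29]);
translate([312, 385, 0]) cylinder(h = 408, r = 20);
translate([549, 385, 0]) cylinder(h = 408, r = 20);
translate([312, 626, 0]) cylinder(h = 408, r = 20);
translate([549, 626, 0]) cylinder(h = 408, r = 20);


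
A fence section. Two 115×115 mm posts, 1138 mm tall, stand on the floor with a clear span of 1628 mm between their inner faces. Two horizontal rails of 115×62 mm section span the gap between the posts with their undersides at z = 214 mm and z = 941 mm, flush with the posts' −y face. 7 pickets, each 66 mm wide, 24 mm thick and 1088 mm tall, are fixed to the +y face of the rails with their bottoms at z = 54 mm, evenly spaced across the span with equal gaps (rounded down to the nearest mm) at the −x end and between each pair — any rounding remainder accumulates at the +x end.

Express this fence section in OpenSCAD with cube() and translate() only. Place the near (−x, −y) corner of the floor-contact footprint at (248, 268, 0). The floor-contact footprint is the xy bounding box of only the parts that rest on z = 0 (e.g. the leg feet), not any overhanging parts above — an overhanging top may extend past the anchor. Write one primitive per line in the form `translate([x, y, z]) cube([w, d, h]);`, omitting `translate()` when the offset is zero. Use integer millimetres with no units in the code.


translate([248, 268, 0]) cube([115, 115, 1138]);
translate([1991, 268, 0]) cube([115, 115, 1138]);
translate([363, 268, 214]) cube([1628, 115, 62]);
translate([363, 268, 941]) cube([1628, 115, 62]);
translate([508, 383, 54]) cube([66, 24, 1088]);
translate([719, 383, 54]) cube([66, 24, 1088]);
translate([930, 383, 54]) cube([66, 24, 1088]);
translate([1141, 383, 54]) cube([66, 24, 1088]);
translate([1352, 383, 54]) cube([66, 24, 1088]);
translate([1563, 383, 54]) cube([66, 24, 1088]);
translate([1774, 383, 54]) cube([66, 24, 1088]);


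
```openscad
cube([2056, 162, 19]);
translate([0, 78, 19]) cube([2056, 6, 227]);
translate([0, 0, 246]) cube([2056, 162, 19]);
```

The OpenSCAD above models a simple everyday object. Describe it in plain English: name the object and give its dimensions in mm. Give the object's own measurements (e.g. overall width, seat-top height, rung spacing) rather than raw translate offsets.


An I-beam lying along x, 2056 mm long. Overall section height 265 mm. Two flanges 162 mm wide (y) and 19 mm thick, one on the floor and one at the top; a web 6 mm thick runs between them, centred on the flange width.


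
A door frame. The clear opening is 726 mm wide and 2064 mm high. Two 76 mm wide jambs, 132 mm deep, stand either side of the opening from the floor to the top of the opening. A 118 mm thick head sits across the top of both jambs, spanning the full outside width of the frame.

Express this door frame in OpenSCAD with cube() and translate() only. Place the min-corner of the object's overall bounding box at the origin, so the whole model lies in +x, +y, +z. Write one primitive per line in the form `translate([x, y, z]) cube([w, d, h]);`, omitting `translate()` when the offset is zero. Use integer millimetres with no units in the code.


cube([76, 132, 2064]);
translate([802, 0, 0]) cube([76, 132, 2064]);
translate([0, 0, 2064]) cube([878, 132, 118]);


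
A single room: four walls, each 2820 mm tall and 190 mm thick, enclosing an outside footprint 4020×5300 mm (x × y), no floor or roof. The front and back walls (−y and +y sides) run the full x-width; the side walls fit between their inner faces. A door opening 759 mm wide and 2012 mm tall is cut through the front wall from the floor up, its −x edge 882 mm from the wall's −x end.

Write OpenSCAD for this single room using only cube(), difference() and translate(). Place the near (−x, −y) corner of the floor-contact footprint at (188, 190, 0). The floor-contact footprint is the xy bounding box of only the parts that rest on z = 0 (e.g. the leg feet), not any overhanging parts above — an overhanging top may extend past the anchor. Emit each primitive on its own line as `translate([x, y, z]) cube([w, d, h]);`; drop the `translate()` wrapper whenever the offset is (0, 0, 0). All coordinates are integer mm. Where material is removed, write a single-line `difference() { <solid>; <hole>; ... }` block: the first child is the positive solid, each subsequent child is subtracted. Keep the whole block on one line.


difference() { translate([188, 190, 0]) cube([4020, 190, 2820]); translate([1070, 190, 0]) cube([759, 190, 2012]); }
translate([188, 5300, 0]) cube([4020, 190, 2820]);
translate([188, 380, 0]) cube([190, 4920, 2820]);
translate([4018, 380, 0]) cube([190, 4920, 2820]);


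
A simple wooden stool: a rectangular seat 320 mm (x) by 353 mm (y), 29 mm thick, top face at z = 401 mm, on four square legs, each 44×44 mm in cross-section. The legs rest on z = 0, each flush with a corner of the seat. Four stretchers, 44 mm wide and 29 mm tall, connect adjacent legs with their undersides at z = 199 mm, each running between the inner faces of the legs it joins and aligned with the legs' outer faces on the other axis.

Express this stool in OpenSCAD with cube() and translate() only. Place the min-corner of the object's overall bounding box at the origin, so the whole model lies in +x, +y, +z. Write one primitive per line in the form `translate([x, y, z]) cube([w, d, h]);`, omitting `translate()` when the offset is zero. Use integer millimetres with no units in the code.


// leg_h = 401 - 29 = 372
// stretcher span = 320 - 2*44 = 232
translate([0, 0, 372]) cube([320, 353, 29]);
cube([44, 44, 372]);
translate([276, 0, 0]) cube([44, 44, 372]);
translate([0, 309, 0]) cube([44, 44, 372]);
translate([276, 309, 0]) cube([44, 44, 372]);
translate([44, 0, 199]) cube([232, 44, 29]);
translate([44, 309, 199]) cube([232, 44, 29]);
translate([0, 44, 199]) cube([44, 265, 29]);
translate([276, 44, 199]) cube([44, 265, 29]);


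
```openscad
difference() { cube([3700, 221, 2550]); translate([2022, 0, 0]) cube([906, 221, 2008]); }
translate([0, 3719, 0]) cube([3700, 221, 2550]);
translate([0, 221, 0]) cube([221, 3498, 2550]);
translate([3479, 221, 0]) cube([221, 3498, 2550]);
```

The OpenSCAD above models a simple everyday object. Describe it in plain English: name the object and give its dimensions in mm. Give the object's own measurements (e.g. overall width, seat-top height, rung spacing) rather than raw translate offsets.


A single room: four walls, each 2550 mm tall and 221 mm thick, enclosing an outside footprint 3700×3940 mm (x × y), no floor or roof. The front and back walls (−y and +y sides) run the full x-width; the side walls fit between their inner faces. A door opening 906 mm wide and 2008 mm tall is cut through the front wall from the floor up, its −x edge 2022 mm from the wall's −x end.


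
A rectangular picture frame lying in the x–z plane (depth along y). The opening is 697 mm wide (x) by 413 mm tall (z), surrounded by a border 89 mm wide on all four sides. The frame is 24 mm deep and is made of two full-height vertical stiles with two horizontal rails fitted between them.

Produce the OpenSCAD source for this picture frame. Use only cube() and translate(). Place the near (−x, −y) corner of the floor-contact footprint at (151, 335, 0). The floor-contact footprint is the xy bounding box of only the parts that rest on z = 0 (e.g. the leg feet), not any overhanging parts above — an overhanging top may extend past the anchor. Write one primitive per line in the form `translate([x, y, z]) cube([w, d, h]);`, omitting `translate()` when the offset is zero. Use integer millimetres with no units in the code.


translate([151, 335, 0]) cube([89, 24, 591]);
translate([937, 335, 0]) cube([89, 24, 591]);
translate([240, 335, 0]) cube([697, 24, 89]);
translate([240, 335, 502]) cube([697, 24, 89]);


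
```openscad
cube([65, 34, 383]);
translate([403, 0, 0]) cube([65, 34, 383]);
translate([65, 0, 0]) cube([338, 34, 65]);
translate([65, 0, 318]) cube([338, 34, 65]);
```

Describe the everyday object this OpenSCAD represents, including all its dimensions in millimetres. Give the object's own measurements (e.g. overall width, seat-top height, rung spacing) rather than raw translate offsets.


A rectangular picture frame lying in the x–z plane (depth along y). The opening is 338 mm wide (x) by 253 mm tall (z), surrounded by a border 65 mm wide on all four sides. The frame is 34 mm deep and is made of two full-height vertical stiles with two horizontal rails fitted between them.


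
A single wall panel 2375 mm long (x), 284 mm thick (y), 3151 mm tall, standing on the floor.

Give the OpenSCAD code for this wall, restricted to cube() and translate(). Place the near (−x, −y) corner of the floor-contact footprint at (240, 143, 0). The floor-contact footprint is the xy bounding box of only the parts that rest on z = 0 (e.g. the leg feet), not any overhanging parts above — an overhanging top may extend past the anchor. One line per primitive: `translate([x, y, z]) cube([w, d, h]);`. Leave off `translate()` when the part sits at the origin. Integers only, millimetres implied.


translate([240, 143, 0]) cube([2375, 284, 3151]);
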